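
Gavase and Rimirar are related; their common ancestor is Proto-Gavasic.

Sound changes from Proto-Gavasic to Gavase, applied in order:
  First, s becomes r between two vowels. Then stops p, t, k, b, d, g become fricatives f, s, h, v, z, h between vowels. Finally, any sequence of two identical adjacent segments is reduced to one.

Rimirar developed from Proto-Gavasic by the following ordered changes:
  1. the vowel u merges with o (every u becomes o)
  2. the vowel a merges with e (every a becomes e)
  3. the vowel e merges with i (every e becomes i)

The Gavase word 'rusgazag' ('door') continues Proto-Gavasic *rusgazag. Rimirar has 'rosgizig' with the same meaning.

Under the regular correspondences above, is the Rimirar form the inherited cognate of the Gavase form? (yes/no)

yes

Derive the expected Rimirar reflex of *rusgazag:
Rimirar: start from *rusgazag.
  rule 1 (vowel merger): rusgazag → rosgazag
  rule 2 (vowel merger): rosgazag → rosgezeg
  rule 3 (vowel merger): rosgezeg → rosgizig
  ⇒ Rimirar rosgizig
Rimirar 'rosgizig' matches the regular reflex exactly, so the pair is cognate.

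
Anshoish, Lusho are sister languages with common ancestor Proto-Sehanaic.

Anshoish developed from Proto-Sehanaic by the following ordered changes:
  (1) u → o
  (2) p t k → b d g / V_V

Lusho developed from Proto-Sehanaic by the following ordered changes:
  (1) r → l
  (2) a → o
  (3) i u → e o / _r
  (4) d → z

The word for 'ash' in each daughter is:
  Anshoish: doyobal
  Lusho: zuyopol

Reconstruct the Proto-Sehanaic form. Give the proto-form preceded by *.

*duyopal

Position 6: Anshoish has a, Lusho has o. Anshoish preserves a here (none of its changes turn any other segment into a), so the proto-segment is *a.
Position 1: Anshoish has d, Lusho has z. Taking the neighbouring segments as reconstructed: Anshoish d can only go back to *d; Lusho z could go back to *d or *z — the one source consistent with every daughter is *d.
Position 5: Anshoish has b, Lusho has p. Lusho preserves p here (none of its changes turn any other segment into p), so the proto-segment is *p.
This points to *duyopal. Verify forward in each daughter:
Anshoish: start from *duyopal.
  rule 1 (vowel merger): duyopal → doyopal
  rule 2 (intervocalic voicing): doyopal → doyobal
  ⇒ Anshoish doyobal
Lusho: *duyopal
  duyopal (rule 1 does not apply)
  duyopal → duyopol   [vowel merger]
  duyopol (rule 3 does not apply)
  duyopol → zuyopol   [unconditioned shift]
  giving Lusho zuyopol.
No other proto-form is consistent with every reflex, so the reconstruction is *duyopal.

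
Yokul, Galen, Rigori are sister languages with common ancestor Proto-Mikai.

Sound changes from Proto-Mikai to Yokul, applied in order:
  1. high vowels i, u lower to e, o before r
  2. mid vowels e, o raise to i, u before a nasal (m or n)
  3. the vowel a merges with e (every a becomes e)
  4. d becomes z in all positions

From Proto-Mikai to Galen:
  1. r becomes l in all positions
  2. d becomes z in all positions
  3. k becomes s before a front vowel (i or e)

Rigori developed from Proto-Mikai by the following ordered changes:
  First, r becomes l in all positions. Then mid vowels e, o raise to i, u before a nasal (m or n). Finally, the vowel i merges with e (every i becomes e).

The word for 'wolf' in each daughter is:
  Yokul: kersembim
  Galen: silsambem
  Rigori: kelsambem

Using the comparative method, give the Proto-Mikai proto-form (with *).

Position 3: Yokul has r, Galen has l, Rigori has l. Yokul preserves r here (none of its changes turn any other segment into r), so the proto-segment is *r.
Position 2: Yokul has e, Galen has i, Rigori has e. Galen preserves i here (none of its changes turn any other segment into i), so the proto-segment is *i.
Position 1: Yokul has k, Galen has s, Rigori has k. Yokul preserves k here (none of its changes turn any other segment into k), so the proto-segment is *k.
This points to *kirsambem. Verify forward in each daughter:
Yokul: *kirsambem > kersambem > kersambim > kersembim  (by pre-rhotic lowering, pre-nasal raising, vowel merger)
Galen: *kirsambem
  kirsambem → kilsambem   [unconditioned shift]
  kilsambem (rule 2 does not apply)
  kilsambem → silsambem   [palatalisation]
  giving Galen silsambem.
Rigori: *kirsambem
  kirsambem → kilsambem   [unconditioned shift]
  kilsambem → kilsambim   [pre-nasal raising]
  kilsambim → kelsambem   [vowel merger]
  giving Rigori kelsambem.
*kirsambem is the unique common source.

*kirsambem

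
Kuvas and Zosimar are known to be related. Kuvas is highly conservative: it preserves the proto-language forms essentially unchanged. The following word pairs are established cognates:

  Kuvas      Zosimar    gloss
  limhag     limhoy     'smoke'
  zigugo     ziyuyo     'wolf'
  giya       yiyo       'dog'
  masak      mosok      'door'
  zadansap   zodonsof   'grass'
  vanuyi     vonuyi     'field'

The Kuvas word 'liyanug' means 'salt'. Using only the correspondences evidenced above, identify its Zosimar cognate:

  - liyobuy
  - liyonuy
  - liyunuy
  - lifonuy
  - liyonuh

zadansap ~ zodonsof, vanuyi ~ vonuyi — Kuvas a corresponds to Zosimar o after a consonant, before a nasal.
limhag ~ limhoy — Kuvas g corresponds to Zosimar y word-finally.
Applying these to Kuvas 'liyanug':
  liyanug → liyonug   (a→o after a consonant, before a nasal)
  liyonug → liyonuy   (g→y word-finally)
So the Zosimar cognate is 'liyonuy'.

liyonuy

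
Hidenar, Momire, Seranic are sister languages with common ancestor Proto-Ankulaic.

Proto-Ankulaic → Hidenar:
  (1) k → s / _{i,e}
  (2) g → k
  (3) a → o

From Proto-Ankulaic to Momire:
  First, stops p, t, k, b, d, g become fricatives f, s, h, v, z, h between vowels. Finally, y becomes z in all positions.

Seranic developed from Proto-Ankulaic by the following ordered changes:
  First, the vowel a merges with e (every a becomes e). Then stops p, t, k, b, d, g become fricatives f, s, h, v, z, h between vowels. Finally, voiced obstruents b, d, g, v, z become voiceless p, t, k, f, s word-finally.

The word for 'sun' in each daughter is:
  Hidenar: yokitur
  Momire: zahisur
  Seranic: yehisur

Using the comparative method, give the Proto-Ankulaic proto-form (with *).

Position 1: Hidenar has y, Momire has z, Seranic has y. Hidenar preserves y here (none of its changes turn any other segment into y), so the proto-segment is *y.
Position 5: Hidenar has t, Momire has s, Seranic has s. Hidenar preserves t here (none of its changes turn any other segment into t), so the proto-segment is *t.
Position 2: Hidenar has o, Momire has a, Seranic has e. Momire preserves a here (none of its changes turn any other segment into a), so the proto-segment is *a.
This points to *yagitur. Verify forward in each daughter:
Hidenar: *yagitur
  yagitur (rule 1 does not apply)
  yagitur → yakitur   [unconditioned shift]
  yakitur → yokitur   [vowel merger]
  giving Hidenar yokitur.
Momire: *yagitur > yahisur > zahisur  (by intervocalic lenition, unconditioned shift)
Seranic: *yagitur
  yagitur → yegitur   [vowel merger]
  yegitur → yehisur   [intervocalic lenition]
  yehisur (rule 3 does not apply)
  giving Seranic yehisur.
*yagitur is the unique common source.

*yagitur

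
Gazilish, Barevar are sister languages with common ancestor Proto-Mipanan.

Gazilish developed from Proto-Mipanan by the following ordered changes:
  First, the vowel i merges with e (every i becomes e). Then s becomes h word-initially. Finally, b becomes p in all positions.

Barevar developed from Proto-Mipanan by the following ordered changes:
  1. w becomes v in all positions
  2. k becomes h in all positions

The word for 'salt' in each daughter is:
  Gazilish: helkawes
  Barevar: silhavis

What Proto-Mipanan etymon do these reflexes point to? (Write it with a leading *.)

*silkawis

Position 1: Gazilish has h, Barevar has s. Barevar preserves s here (none of its changes turn any other segment into s), so the proto-segment is *s.
Position 6: Gazilish has w, Barevar has v. Gazilish preserves w here (none of its changes turn any other segment into w), so the proto-segment is *w.
Verify the candidate proto-form against each daughter:
Gazilish: *silkawis
  silkawis → selkawes   [vowel merger]
  selkawes → helkawes   [debuccalisation]
  helkawes (rule 3 does not apply)
  giving Gazilish helkawes.
Barevar: *silkawis > silkavis > silhavis  (by unconditioned shift, unconditioned shift)
No other proto-form is consistent with every reflex, so the reconstruction is *silkawis.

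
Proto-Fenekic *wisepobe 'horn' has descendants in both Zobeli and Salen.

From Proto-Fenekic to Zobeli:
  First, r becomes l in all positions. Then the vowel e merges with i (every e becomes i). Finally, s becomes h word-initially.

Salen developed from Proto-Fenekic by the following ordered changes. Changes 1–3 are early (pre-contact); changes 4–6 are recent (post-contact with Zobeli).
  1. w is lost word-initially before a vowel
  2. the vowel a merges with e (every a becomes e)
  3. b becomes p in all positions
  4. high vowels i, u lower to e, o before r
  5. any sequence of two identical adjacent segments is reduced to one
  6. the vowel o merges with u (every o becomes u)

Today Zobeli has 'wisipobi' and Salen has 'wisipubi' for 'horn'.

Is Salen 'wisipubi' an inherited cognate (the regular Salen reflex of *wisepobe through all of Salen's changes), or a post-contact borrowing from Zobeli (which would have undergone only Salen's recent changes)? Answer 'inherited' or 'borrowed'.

If inherited, *wisepobe would pass through all of Salen's changes:
Salen: start from *wisepobe.
  rule 1 (glide loss): wisepobe → isepobe
  rule 2: no change — isepobe
  rule 3 (unconditioned shift): isepobe → isepope
  rule 4: no change — isepope
  rule 5: no change — isepope
  rule 6 (vowel merger): isepope → isepupe
  ⇒ Salen isepupe
If borrowed from Zobeli 'wisipobi' after the early changes, it would undergo only the recent ones:
  rule 4 (pre-rhotic lowering): no change (wisipobi)
  rule 5 (degemination): no change (wisipobi)
  rule 6 (vowel merger): wisipobi → wisipubi
  ⇒ as a loan: wisipubi
Salen 'wisipubi' matches the loan outcome 'wisipubi', not the inherited 'isepupe' — it skipped the early Salen changes, so it was borrowed from Zobeli.

borrowed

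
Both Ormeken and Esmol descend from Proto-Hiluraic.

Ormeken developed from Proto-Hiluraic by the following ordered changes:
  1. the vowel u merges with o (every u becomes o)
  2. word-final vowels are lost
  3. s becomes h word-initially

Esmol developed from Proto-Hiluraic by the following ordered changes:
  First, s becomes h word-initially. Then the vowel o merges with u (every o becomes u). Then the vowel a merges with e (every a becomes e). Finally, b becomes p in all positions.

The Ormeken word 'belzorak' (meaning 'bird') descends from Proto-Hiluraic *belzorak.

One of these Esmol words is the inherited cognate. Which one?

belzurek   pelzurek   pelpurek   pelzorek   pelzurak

pelzurek

Esmol: *belzorak > belzurak > belzurek > pelzurek  (by vowel merger, vowel merger, unconditioned shift)
Only 'pelzurek' matches the regular Esmol development of *belzorak.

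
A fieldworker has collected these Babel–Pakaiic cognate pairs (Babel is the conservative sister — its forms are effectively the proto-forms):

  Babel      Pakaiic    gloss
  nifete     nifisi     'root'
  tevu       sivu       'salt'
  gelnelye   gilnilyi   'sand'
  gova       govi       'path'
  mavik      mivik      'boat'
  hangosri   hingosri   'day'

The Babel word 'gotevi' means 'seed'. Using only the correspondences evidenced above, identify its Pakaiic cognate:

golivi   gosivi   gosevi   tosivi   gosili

nifete ~ nifisi — Babel t corresponds to Pakaiic s between vowels (before a front vowel).
tevu ~ sivu — Babel e corresponds to Pakaiic i after a consonant, before a labial obstruent.
Applying these to Babel 'gotevi':
  gotevi → gosevi   (t→s between vowels (before a front vowel))
  gosevi → gosivi   (e→i after a consonant, before a labial obstruent)
So the Pakaiic cognate is 'gosivi'.

gosivi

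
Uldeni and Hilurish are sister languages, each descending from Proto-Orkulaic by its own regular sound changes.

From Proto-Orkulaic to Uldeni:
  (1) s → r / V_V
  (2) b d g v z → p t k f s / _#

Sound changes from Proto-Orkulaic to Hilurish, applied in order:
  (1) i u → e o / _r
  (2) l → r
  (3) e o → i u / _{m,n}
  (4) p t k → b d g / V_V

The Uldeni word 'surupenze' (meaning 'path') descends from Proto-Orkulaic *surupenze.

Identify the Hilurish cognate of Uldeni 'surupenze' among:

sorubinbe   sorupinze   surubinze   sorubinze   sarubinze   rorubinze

Hilurish: *surupenze
  surupenze → sorupenze   [pre-rhotic lowering]
  sorupenze (rule 2 does not apply)
  sorupenze → sorupinze   [pre-nasal raising]
  sorupinze → sorubinze   [intervocalic voicing]
  giving Hilurish sorubinze.
Among the options, 'sorubinze' alone shows every Hilurish change applied in order.

sorubinze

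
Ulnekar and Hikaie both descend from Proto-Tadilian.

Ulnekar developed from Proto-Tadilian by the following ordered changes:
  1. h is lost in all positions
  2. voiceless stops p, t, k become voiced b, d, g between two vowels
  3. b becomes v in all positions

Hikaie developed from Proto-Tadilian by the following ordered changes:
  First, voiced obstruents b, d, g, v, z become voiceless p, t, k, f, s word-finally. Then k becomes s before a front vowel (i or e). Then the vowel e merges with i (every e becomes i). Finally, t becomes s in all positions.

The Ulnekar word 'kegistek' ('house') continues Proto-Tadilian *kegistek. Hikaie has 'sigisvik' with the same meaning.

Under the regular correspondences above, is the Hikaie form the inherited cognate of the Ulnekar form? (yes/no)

Derive the expected Hikaie reflex of *kegistek:
Hikaie: *kegistek
  kegistek (rule 1 does not apply)
  kegistek → segistek   [palatalisation]
  segistek → sigistik   [vowel merger]
  sigistik → sigissik   [unconditioned shift]
  giving Hikaie sigissik.
The regular Hikaie reflex would be 'sigissik', but the attested form is 'sigisvik'. The correspondence is irregular, so they are not cognates (the Hikaie form has a different source).

no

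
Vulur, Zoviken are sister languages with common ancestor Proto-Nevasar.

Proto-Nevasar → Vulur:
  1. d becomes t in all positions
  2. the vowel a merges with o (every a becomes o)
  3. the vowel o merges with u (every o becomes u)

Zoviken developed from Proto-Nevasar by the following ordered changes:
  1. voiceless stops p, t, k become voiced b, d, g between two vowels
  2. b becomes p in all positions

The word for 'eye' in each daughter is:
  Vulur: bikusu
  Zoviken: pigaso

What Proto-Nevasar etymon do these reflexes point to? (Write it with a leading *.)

Position 3: Vulur has k, Zoviken has g. Vulur preserves k here (none of its changes turn any other segment into k), so the proto-segment is *k.
Position 6: Vulur has u, Zoviken has o. Zoviken preserves o here (none of its changes turn any other segment into o), so the proto-segment is *o.
Continuing position by position gives *bikaso; check it forward:
Vulur: start from *bikaso.
  rule 1: no change — bikaso
  rule 2 (vowel merger): bikaso → bikoso
  rule 3 (vowel merger): bikoso → bikusu
  ⇒ Vulur bikusu
Zoviken: *bikaso > bigaso > pigaso  (by intervocalic voicing, unconditioned shift)
No other proto-form is consistent with every reflex, so the reconstruction is *bikaso.

*bikaso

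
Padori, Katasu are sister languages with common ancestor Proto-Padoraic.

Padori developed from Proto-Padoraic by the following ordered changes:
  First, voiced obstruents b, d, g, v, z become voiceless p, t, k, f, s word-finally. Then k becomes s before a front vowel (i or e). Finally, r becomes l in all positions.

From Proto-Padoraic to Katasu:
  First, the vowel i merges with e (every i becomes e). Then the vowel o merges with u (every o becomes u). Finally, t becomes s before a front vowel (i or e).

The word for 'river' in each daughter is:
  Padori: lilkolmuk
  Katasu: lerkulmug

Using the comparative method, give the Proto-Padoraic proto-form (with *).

*lirkolmug

Position 9: Padori has k, Katasu has g. Katasu preserves g here (none of its changes turn any other segment into g), so the proto-segment is *g.
Position 5: Padori has o, Katasu has u. Padori preserves o here (none of its changes turn any other segment into o), so the proto-segment is *o.
Position 2: Padori has i, Katasu has e. Padori preserves i here (none of its changes turn any other segment into i), so the proto-segment is *i.
Verify the candidate proto-form against each daughter:
Padori: *lirkolmug
  lirkolmug → lirkolmuk   [final devoicing]
  lirkolmuk (rule 2 does not apply)
  lirkolmuk → lilkolmuk   [unconditioned shift]
  giving Padori lilkolmuk.
Katasu: start from *lirkolmug.
  rule 1 (vowel merger): lirkolmug → lerkolmug
  rule 2 (vowel merger): lerkolmug → lerkulmug
  rule 3: no change — lerkulmug
  ⇒ Katasu lerkulmug
No other proto-form is consistent with every reflex, so the reconstruction is *lirkolmug.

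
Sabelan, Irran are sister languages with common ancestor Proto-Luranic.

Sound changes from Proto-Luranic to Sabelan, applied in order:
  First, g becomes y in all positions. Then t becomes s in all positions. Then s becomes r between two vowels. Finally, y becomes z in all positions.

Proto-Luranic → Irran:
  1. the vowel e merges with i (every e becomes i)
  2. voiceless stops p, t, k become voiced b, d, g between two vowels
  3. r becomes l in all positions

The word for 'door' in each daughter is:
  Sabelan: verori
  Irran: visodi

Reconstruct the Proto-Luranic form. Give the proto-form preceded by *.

Position 5: Sabelan has r, Irran has d. Taking the neighbouring segments as reconstructed: Sabelan r could go back to *t or *s or *r; Irran d could go back to *t or *d — the one source consistent with every daughter is *t.
Position 3: Sabelan has r, Irran has s. Irran preserves s here (none of its changes turn any other segment into s), so the proto-segment is *s.
Position 2: Sabelan has e, Irran has i. Sabelan preserves e here (none of its changes turn any other segment into e), so the proto-segment is *e.
Continuing position by position gives *vesoti; check it forward:
Sabelan: *vesoti
  vesoti (rule 1 does not apply)
  vesoti → vesosi   [unconditioned shift]
  vesosi → verori   [rhotacism]
  verori (rule 4 does not apply)
  giving Sabelan verori.
Irran: start from *vesoti.
  rule 1 (vowel merger): vesoti → visoti
  rule 2 (intervocalic voicing): visoti → visodi
  rule 3: no change — visodi
  ⇒ Irran visodi
No other proto-form is consistent with every reflex, so the reconstruction is *vesoti.

*vesoti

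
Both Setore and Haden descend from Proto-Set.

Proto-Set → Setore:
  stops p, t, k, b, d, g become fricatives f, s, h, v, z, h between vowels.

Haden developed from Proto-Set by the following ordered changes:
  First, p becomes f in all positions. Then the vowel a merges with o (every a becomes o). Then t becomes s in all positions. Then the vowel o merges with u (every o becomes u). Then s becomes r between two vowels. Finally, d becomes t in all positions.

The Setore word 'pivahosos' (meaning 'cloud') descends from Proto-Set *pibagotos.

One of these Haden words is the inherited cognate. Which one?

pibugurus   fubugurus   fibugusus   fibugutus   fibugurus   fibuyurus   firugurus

fibugurus

Haden: *pibagotos > fibagotos > fibogotos > fibogosos > fibugusus > fibugurus  (by unconditioned shift, vowel merger, unconditioned shift, vowel merger, rhotacism)
Only 'fibugurus' matches the regular Haden development of *pibagotos.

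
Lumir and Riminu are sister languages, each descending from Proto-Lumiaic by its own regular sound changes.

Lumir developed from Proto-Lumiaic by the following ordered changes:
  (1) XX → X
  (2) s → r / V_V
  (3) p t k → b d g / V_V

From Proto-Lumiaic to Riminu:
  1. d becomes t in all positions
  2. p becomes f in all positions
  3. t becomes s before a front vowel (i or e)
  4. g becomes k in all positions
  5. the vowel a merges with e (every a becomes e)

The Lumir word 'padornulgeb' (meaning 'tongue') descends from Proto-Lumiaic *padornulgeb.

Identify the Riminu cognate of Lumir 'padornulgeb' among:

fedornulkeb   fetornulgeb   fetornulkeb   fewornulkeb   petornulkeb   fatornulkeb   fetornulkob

Riminu: *padornulgeb
  padornulgeb → patornulgeb   [unconditioned shift]
  patornulgeb → fatornulgeb   [unconditioned shift]
  fatornulgeb (rule 3 does not apply)
  fatornulgeb → fatornulkeb   [unconditioned shift]
  fatornulkeb → fetornulkeb   [vowel merger]
  giving Riminu fetornulkeb.
Among the options, 'fetornulkeb' alone shows every Riminu change applied in order.

fetornulkeb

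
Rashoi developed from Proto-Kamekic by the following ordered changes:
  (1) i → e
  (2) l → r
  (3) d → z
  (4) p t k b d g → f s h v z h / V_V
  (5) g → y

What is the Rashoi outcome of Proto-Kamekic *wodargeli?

Rashoi: *wodargeli
  wodargeli → wodargele   [vowel merger]
  wodargele → wodargere   [unconditioned shift]
  wodargere → wozargere   [unconditioned shift]
  wozargere (rule 4 does not apply)
  wozargere → wozaryere   [unconditioned shift]
  giving Rashoi wozaryere.

wozaryere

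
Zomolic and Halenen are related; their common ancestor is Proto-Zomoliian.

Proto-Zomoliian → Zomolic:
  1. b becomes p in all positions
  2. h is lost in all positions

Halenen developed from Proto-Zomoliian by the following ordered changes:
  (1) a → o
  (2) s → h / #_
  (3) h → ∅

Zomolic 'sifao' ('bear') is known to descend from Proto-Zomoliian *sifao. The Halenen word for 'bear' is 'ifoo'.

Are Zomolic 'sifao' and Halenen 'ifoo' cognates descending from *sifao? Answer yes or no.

Derive the expected Halenen reflex of *sifao:
Halenen: start from *sifao.
  rule 1 (vowel merger): sifao → sifoo
  rule 2 (debuccalisation): sifoo → hifoo
  rule 3 (h-loss): hifoo → ifoo
  ⇒ Halenen ifoo
Halenen 'ifoo' matches the regular reflex exactly, so the pair is cognate.

yes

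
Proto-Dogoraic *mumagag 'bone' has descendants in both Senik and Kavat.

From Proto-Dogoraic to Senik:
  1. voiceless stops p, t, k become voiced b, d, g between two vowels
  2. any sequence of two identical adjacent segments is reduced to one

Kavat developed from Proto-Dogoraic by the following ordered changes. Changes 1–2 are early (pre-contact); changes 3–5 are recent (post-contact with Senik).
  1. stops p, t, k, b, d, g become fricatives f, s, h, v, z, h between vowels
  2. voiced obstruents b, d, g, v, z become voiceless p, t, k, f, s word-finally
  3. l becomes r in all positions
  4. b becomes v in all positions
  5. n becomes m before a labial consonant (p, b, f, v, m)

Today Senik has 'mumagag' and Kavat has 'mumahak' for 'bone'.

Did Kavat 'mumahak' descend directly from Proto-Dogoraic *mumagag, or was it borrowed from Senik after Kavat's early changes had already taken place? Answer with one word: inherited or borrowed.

If inherited, *mumagag would pass through all of Kavat's changes:
Kavat: *mumagag > mumahag > mumahak  (by intervocalic lenition, final devoicing)
If borrowed from Senik 'mumagag' after the early changes, it would undergo only the recent ones:
  rule 3 (unconditioned shift): no change (mumagag)
  rule 4 (unconditioned shift): no change (mumagag)
  rule 5 (nasal place assimilation): no change (mumagag)
  ⇒ as a loan: mumagag
Kavat 'mumahak' matches the inherited outcome exactly, so it is an inherited cognate, not a loan.

inherited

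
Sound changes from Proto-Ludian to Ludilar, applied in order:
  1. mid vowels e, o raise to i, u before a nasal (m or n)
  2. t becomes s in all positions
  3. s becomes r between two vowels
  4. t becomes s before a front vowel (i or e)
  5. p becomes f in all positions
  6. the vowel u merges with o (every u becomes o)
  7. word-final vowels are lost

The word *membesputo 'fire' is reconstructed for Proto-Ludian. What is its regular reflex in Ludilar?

Ludilar: start from *membesputo.
  rule 1 (pre-nasal raising): membesputo → mimbesputo
  rule 2 (unconditioned shift): mimbesputo → mimbespuso
  rule 3 (rhotacism): mimbespuso → mimbespuro
  rule 4: no change — mimbespuro
  rule 5 (unconditioned shift): mimbespuro → mimbesfuro
  rule 6 (vowel merger): mimbesfuro → mimbesforo
  rule 7 (apocope): mimbesforo → mimbesfor
  ⇒ Ludilar mimbesfor

mimbesfor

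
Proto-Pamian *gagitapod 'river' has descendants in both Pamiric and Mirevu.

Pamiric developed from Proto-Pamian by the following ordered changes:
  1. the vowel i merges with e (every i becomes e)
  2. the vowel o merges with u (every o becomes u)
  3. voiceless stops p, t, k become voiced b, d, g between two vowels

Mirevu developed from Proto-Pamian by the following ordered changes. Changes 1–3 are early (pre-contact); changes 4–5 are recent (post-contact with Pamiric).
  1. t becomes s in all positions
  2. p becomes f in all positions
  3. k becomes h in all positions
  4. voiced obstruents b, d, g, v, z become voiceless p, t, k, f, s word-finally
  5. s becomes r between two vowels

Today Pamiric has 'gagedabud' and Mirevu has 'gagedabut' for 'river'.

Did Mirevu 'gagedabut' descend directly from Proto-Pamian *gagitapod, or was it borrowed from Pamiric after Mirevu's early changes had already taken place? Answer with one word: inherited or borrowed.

borrowed

If inherited, *gagitapod would pass through all of Mirevu's changes:
Mirevu: start from *gagitapod.
  rule 1 (unconditioned shift): gagitapod → gagisapod
  rule 2 (unconditioned shift): gagisapod → gagisafod
  rule 3: no change — gagisafod
  rule 4 (final devoicing): gagisafod → gagisafot
  rule 5 (rhotacism): gagisafot → gagirafot
  ⇒ Mirevu gagirafot
If borrowed from Pamiric 'gagedabud' after the early changes, it would undergo only the recent ones:
  rule 4 (final devoicing): gagedabud → gagedabut
  rule 5 (rhotacism): no change (gagedabut)
  ⇒ as a loan: gagedabut
Mirevu 'gagedabut' matches the loan outcome 'gagedabut', not the inherited 'gagirafot' — it skipped the early Mirevu changes, so it was borrowed from Pamiric.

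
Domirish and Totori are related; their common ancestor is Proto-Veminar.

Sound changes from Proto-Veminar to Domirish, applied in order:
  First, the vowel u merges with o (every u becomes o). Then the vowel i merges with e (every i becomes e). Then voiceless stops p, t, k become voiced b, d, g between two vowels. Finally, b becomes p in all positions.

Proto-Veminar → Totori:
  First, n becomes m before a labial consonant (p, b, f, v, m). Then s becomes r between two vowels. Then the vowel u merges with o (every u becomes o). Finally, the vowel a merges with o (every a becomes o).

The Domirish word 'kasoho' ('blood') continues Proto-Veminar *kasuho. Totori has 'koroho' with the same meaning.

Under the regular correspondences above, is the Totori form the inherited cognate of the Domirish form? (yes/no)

yes

Derive the expected Totori reflex of *kasuho:
Totori: *kasuho > karuho > karoho > koroho  (by rhotacism, vowel merger, vowel merger)
Totori 'koroho' matches the regular reflex exactly, so the pair is cognate.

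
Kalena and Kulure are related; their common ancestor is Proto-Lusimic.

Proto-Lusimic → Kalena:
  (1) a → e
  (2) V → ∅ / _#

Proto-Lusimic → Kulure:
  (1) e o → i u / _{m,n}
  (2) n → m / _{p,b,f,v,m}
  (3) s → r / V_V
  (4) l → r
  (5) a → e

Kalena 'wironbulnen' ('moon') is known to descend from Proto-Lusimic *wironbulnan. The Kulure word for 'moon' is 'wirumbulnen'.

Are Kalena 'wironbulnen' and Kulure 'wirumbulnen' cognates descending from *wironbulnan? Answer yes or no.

no

Derive the expected Kulure reflex of *wironbulnan:
Kulure: *wironbulnan
  wironbulnan → wirunbulnan   [pre-nasal raising]
  wirunbulnan → wirumbulnan   [nasal place assimilation]
  wirumbulnan (rule 3 does not apply)
  wirumbulnan → wirumburnan   [unconditioned shift]
  wirumburnan → wirumburnen   [vowel merger]
  giving Kulure wirumburnen.
The regular Kulure reflex would be 'wirumburnen', but the attested form is 'wirumbulnen'. The correspondence is irregular, so they are not cognates (the Kulure form has a different source).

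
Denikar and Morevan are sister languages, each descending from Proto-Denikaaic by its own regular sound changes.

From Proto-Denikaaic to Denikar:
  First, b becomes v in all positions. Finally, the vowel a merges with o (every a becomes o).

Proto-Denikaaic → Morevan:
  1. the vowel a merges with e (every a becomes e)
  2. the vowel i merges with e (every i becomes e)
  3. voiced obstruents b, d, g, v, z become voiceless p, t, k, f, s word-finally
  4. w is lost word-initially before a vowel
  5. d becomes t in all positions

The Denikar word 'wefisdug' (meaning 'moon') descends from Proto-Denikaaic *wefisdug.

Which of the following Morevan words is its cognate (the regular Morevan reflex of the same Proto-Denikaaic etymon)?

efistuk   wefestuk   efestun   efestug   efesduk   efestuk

Morevan: *wefisdug > wefesdug > wefesduk > efesduk > efestuk  (by vowel merger, final devoicing, glide loss, unconditioned shift)
The other candidates each miss or misapply at least one Morevan change.

efestuk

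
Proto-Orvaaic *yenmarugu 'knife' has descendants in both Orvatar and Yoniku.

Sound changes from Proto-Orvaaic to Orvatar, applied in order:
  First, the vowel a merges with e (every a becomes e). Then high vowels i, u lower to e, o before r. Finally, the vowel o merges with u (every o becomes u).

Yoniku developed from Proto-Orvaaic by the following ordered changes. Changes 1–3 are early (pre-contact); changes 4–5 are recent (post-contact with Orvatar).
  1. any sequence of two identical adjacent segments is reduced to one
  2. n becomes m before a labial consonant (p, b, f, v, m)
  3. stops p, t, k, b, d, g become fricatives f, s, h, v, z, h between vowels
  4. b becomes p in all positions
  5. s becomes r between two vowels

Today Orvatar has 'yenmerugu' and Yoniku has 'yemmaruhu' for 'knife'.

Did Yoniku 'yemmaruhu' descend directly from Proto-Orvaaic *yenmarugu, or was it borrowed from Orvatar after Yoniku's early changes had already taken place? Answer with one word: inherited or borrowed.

If inherited, *yenmarugu would pass through all of Yoniku's changes:
Yoniku: *yenmarugu > yemmarugu > yemmaruhu  (by nasal place assimilation, intervocalic lenition)
If borrowed from Orvatar 'yenmerugu' after the early changes, it would undergo only the recent ones:
  rule 4 (unconditioned shift): no change (yenmerugu)
  rule 5 (rhotacism): no change (yenmerugu)
  ⇒ as a loan: yenmerugu
Yoniku 'yemmaruhu' matches the inherited outcome exactly, so it is an inherited cognate, not a loan.

inherited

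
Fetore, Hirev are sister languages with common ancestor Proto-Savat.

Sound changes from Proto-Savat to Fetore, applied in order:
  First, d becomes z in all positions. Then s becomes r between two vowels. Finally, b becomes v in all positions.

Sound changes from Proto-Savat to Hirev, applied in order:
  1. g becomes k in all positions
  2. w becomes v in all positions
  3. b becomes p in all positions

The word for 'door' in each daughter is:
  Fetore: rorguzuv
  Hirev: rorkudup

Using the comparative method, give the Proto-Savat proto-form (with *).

*rorgudub

Position 4: Fetore has g, Hirev has k. Fetore preserves g here (none of its changes turn any other segment into g), so the proto-segment is *g.
Position 6: Fetore has z, Hirev has d. Hirev preserves d here (none of its changes turn any other segment into d), so the proto-segment is *d.
Position 8: Fetore has v, Hirev has p. Taking the neighbouring segments as reconstructed: Fetore v could go back to *b or *v; Hirev p could go back to *p or *b — the one source consistent with every daughter is *b.
The remaining positions agree across the daughters. Check the candidate against every language:
Fetore: start from *rorgudub.
  rule 1 (unconditioned shift): rorgudub → rorguzub
  rule 2: no change — rorguzub
  rule 3 (unconditioned shift): rorguzub → rorguzuv
  ⇒ Fetore rorguzuv
Hirev: *rorgudub > rorkudub > rorkudup  (by unconditioned shift, unconditioned shift)
*rorgudub is the unique common source.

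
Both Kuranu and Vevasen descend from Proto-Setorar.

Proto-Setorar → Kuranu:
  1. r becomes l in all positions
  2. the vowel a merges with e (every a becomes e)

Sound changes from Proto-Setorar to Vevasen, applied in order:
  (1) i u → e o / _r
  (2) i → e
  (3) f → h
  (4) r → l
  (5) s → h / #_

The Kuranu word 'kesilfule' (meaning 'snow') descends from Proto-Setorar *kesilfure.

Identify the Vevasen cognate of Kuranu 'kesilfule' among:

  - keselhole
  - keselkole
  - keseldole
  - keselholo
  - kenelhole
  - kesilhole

keselhole

Vevasen: start from *kesilfure.
  rule 1 (pre-rhotic lowering): kesilfure → kesilfore
  rule 2 (vowel merger): kesilfore → keselfore
  rule 3 (unconditioned shift): keselfore → keselhore
  rule 4 (unconditioned shift): keselhore → keselhole
  rule 5: no change — keselhole
  ⇒ Vevasen keselhole
Only 'keselhole' matches the regular Vevasen development of *kesilfure.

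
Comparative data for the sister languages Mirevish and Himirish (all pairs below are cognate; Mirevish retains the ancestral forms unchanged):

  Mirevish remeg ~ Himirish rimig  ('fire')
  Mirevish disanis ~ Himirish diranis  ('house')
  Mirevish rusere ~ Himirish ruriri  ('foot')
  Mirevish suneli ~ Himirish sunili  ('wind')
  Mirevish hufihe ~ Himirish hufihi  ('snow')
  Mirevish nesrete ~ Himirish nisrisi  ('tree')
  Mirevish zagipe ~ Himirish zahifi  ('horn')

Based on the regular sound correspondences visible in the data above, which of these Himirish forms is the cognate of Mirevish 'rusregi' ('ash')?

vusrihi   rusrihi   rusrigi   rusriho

rusrihi

remeg ~ rimig, suneli ~ sunili — Mirevish e corresponds to Himirish i after a consonant, before a consonant other than r, m, n, p, b, f, v.
zagipe ~ zahifi — Mirevish g corresponds to Himirish h between vowels (before a front vowel).
Applying these to Mirevish 'rusregi':
  rusregi → rusrigi   (e→i after a consonant, before a consonant other than r, m, n, p, b, f, v)
  rusrigi → rusrihi   (g→h between vowels (before a front vowel))
So the Himirish cognate is 'rusrihi'.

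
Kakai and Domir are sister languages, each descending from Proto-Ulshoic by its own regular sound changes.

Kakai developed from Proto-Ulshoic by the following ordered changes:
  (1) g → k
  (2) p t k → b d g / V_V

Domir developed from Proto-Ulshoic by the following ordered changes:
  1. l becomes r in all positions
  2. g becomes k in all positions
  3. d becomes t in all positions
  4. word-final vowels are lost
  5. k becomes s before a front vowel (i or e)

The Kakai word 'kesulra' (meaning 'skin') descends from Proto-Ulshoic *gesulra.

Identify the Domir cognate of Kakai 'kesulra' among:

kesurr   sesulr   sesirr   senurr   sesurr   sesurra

Domir: start from *gesulra.
  rule 1 (unconditioned shift): gesulra → gesurra
  rule 2 (unconditioned shift): gesurra → kesurra
  rule 3: no change — kesurra
  rule 4 (apocope): kesurra → kesurr
  rule 5 (palatalisation): kesurr → sesurr
  ⇒ Domir sesurr

sesurr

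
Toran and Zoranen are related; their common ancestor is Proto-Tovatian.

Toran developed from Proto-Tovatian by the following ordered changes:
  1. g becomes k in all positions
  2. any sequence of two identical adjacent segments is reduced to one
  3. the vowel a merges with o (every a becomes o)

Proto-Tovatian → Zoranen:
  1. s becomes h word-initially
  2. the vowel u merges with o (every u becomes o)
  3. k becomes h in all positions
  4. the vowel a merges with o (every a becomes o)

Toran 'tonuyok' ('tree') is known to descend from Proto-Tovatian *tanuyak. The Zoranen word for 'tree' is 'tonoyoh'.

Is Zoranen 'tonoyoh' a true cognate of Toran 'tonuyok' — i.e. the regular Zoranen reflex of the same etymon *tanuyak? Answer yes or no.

yes

Derive the expected Zoranen reflex of *tanuyak:
Zoranen: *tanuyak
  tanuyak (rule 1 does not apply)
  tanuyak → tanoyak   [vowel merger]
  tanoyak → tanoyah   [unconditioned shift]
  tanoyah → tonoyoh   [vowel merger]
  giving Zoranen tonoyoh.
Zoranen 'tonoyoh' matches the regular reflex exactly, so the pair is cognate.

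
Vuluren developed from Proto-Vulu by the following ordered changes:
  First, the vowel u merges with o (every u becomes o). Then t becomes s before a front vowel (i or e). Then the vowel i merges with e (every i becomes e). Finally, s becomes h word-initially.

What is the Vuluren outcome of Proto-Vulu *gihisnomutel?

Vuluren: start from *gihisnomutel.
  rule 1 (vowel merger): gihisnomutel → gihisnomotel
  rule 2 (palatalisation): gihisnomotel → gihisnomosel
  rule 3 (vowel merger): gihisnomosel → gehesnomosel
  rule 4: no change — gehesnomosel
  ⇒ Vuluren gehesnomosel

gehesnomosel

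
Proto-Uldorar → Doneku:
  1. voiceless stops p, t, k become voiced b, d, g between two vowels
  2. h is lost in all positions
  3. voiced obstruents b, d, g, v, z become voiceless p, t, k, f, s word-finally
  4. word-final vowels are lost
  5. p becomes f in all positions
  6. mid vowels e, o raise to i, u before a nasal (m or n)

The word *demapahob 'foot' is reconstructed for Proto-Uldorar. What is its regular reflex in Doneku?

Doneku: start from *demapahob.
  rule 1 (intervocalic voicing): demapahob → demabahob
  rule 2 (h-loss): demabahob → demabaob
  rule 3 (final devoicing): demabaob → demabaop
  rule 4: no change — demabaop
  rule 5 (unconditioned shift): demabaop → demabaof
  rule 6 (pre-nasal raising): demabaof → dimabaof
  ⇒ Doneku dimabaof

dimabaof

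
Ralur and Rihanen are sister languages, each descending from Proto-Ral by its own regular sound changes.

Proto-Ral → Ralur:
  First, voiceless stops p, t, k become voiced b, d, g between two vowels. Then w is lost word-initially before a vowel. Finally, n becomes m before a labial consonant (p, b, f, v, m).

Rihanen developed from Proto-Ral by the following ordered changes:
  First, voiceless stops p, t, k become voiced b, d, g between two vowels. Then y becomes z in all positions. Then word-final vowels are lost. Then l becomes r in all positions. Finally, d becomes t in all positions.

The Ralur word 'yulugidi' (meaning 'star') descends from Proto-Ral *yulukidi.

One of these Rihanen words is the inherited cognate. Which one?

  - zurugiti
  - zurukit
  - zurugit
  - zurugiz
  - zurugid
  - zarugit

Rihanen: start from *yulukidi.
  rule 1 (intervocalic voicing): yulukidi → yulugidi
  rule 2 (unconditioned shift): yulugidi → zulugidi
  rule 3 (apocope): zulugidi → zulugid
  rule 4 (unconditioned shift): zulugid → zurugid
  rule 5 (unconditioned shift): zurugid → zurugit
  ⇒ Rihanen zurugit
The other candidates each miss or misapply at least one Rihanen change.

zurugit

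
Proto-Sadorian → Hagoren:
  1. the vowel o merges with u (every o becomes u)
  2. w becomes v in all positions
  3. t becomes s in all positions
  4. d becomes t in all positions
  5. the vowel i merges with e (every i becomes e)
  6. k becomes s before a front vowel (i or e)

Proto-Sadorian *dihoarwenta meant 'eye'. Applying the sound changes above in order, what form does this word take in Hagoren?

tehuarvensa

Hagoren: start from *dihoarwenta.
  rule 1 (vowel merger): dihoarwenta → dihuarwenta
  rule 2 (unconditioned shift): dihuarwenta → dihuarventa
  rule 3 (unconditioned shift): dihuarventa → dihuarvensa
  rule 4 (unconditioned shift): dihuarvensa → tihuarvensa
  rule 5 (vowel merger): tihuarvensa → tehuarvensa
  rule 6: no change — tehuarvensa
  ⇒ Hagoren tehuarvensa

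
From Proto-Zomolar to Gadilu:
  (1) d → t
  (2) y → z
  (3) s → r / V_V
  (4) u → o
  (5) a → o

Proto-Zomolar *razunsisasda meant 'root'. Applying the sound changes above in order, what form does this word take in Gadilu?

Gadilu: *razunsisasda
  razunsisasda → razunsisasta   [unconditioned shift]
  razunsisasta (rule 2 does not apply)
  razunsisasta → razunsirasta   [rhotacism]
  razunsirasta → razonsirasta   [vowel merger]
  razonsirasta → rozonsirosto   [vowel merger]
  giving Gadilu rozonsirosto.

rozonsirosto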